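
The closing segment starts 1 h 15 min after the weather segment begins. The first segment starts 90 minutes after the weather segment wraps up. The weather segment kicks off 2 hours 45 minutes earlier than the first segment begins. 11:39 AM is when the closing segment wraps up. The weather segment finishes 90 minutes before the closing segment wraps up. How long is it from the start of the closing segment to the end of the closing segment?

The weather segment ends at 11:39 AM − 90 min = 10:09 AM.
The first segment starts at 10:09 AM + 90 min = 11:39 AM.
The weather segment starts at 11:39 AM − 165 min = 8:54 AM.
The closing segment starts at 8:54 AM + 75 min = 10:09 AM.
From 10:09 AM to 11:39 AM is 1 hour 30 minutes.

1 hour 30 minutes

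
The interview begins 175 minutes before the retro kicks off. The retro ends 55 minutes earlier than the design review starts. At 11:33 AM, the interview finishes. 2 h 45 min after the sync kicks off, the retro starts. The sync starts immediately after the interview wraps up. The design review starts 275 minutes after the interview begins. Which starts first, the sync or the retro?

the sync

The sync starts at 11:33 AM.
The retro starts at 11:33 AM + 165 min = 2:18 PM.
The sync starts at 11:33 AM and the retro starts at 2:18 PM, so the sync is first.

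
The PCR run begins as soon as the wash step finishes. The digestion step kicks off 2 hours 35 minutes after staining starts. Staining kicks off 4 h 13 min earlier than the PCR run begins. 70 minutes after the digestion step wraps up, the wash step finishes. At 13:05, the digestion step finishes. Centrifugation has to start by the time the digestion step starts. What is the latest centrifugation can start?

12:37

The wash step ends at 13:05 + 70 min = 14:15.
So the PCR run starts at 14:15.
Staining starts at 14:15 − 253 min = 10:02.
The digestion step starts at 10:02 + 155 min = 12:37.
Centrifugation is bounded by the digestion step, so the latest it can start is 12:37.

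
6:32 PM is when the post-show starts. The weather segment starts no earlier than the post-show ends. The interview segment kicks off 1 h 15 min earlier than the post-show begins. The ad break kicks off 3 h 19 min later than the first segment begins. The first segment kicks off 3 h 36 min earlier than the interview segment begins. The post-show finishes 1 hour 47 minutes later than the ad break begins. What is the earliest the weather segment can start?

The interview segment starts at 6:32 PM − 75 min = 5:17 PM.
The first segment starts at 5:17 PM − 216 min = 1:41 PM.
The ad break starts at 1:41 PM + 199 min = 5:00 PM.
The post-show ends at 5:00 PM + 107 min = 6:47 PM.
The weather segment is bounded by the post-show, so the earliest it can start is 6:47 PM.

6:47 PM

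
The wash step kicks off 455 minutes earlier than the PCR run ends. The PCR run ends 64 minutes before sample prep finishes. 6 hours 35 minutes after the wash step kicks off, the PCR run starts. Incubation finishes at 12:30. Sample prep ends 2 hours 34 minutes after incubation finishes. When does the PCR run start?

13:00

Sample prep ends at 12:30 + 154 min = 15:04.
The PCR run ends at 15:04 − 64 min = 14:00.
The wash step starts at 14:00 − 455 min = 06:25.
The PCR run starts at 06:25 + 395 min = 13:00.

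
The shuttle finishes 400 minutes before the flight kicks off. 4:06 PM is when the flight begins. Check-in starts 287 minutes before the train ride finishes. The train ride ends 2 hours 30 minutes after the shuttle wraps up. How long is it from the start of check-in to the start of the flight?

8 hours 57 minutes

The shuttle ends at 4:06 PM − 400 min = 9:26 AM.
The train ride ends at 9:26 AM + 150 min = 11:56 AM.
Check-in starts at 11:56 AM − 287 min = 7:09 AM.
From 7:09 AM to 4:06 PM is 8 hours 57 minutes.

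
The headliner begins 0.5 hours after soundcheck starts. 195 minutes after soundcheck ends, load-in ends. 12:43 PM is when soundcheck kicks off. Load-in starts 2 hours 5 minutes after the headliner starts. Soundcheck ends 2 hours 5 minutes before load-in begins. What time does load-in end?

The headliner starts at 12:43 PM + 30 min = 1:13 PM.
Load-in starts at 1:13 PM + 125 min = 3:18 PM.
Soundcheck ends at 3:18 PM − 125 min = 1:13 PM.
Load-in ends at 1:13 PM + 195 min = 4:28 PM.

4:28 PM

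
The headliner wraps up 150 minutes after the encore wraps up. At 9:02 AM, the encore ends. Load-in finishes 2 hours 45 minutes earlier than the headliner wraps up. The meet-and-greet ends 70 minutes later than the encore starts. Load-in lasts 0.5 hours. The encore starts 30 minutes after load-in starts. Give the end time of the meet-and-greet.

The headliner ends at 9:02 AM + 150 min = 11:32 AM.
Load-in ends at 11:32 AM − 165 min = 8:47 AM.
Load-in starts at 8:47 AM − 30 min = 8:17 AM.
The encore starts at 8:17 AM + 30 min = 8:47 AM.
The meet-and-greet ends at 8:47 AM + 70 min = 9:57 AM.

9:57 AM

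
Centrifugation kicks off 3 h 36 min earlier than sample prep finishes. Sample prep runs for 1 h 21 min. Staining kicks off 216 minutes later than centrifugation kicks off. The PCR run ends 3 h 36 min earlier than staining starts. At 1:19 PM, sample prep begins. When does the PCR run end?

11:04 AM

Sample prep ends at 1:19 PM + 81 min = 2:40 PM.
Centrifugation starts at 2:40 PM − 216 min = 11:04 AM.
Staining starts at 11:04 AM + 216 min = 2:40 PM.
The PCR run ends at 2:40 PM − 216 min = 11:04 AM.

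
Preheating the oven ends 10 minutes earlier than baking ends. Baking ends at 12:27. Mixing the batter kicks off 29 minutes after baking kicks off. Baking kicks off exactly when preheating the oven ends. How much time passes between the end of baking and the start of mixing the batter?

19 minutes

Preheating the oven ends at 12:27 − 10 min = 12:17.
So baking starts at 12:17.
Mixing the batter starts at 12:17 + 29 min = 12:46.
From 12:27 to 12:46 is 19 minutes.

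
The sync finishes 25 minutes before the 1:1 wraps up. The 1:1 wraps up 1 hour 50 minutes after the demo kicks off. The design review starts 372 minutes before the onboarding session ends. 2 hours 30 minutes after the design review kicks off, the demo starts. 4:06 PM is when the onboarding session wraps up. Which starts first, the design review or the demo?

the design review

The design review starts at 4:06 PM − 372 min = 9:54 AM.
The demo starts at 9:54 AM + 150 min = 12:24 PM.
The design review starts at 9:54 AM and the demo starts at 12:24 PM, so the design review is first.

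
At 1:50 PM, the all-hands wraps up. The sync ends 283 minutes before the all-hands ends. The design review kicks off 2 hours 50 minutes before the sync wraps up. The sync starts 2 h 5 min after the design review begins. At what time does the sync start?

8:22 AM

The sync ends at 1:50 PM − 283 min = 9:07 AM.
The design review starts at 9:07 AM − 170 min = 6:17 AM.
The sync starts at 6:17 AM + 125 min = 8:22 AM.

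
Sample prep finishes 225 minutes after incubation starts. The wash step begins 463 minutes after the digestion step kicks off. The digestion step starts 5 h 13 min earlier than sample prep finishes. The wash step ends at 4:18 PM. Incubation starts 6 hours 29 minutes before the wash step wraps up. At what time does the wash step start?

4:04 PM

Incubation starts at 4:18 PM − 389 min = 9:49 AM.
Sample prep ends at 9:49 AM + 225 min = 1:34 PM.
The digestion step starts at 1:34 PM − 313 min = 8:21 AM.
The wash step starts at 8:21 AM + 463 min = 4:04 PM.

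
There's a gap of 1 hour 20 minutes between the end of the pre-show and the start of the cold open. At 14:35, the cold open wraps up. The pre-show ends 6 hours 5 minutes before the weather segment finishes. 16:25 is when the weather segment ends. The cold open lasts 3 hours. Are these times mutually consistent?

The pre-show ends at 16:25 − 365 min = 10:20.
The cold open starts at 10:20 + 80 min = 11:40.
The cold open ends at 11:40 + 180 min = 14:40.
But the cold open is also said to end at 14:35 — a 5-minute conflict.

No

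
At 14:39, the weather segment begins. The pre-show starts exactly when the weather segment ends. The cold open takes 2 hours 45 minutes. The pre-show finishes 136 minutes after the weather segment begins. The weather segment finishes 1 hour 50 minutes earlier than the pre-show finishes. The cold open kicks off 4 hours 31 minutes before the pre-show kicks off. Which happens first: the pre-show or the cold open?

the cold open

The pre-show ends at 14:39 + 136 min = 16:55.
The weather segment ends at 16:55 − 110 min = 15:05.
So the pre-show starts at 15:05.
The cold open starts at 15:05 − 271 min = 10:34.
The pre-show starts at 15:05 and the cold open starts at 10:34, so the cold open is first.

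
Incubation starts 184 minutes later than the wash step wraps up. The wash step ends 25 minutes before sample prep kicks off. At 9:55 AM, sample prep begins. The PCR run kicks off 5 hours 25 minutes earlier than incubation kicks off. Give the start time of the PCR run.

The wash step ends at 9:55 AM − 25 min = 9:30 AM.
Incubation starts at 9:30 AM + 184 min = 12:34 PM.
The PCR run starts at 12:34 PM − 325 min = 7:09 AM.

7:09 AM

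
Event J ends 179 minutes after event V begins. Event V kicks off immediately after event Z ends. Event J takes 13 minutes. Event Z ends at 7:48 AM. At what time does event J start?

Event V starts at 7:48 AM.
Event J ends at 7:48 AM + 179 min = 10:47 AM.
Event J starts at 10:47 AM − 13 min = 10:34 AM.

10:34 AM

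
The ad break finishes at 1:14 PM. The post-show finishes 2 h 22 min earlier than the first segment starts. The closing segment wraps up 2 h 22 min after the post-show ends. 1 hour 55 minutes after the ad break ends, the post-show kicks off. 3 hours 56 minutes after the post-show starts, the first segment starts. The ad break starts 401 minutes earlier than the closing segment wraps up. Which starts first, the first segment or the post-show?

The post-show starts at 1:14 PM + 115 min = 3:09 PM.
The first segment starts at 3:09 PM + 236 min = 7:05 PM.
The first segment starts at 7:05 PM and the post-show starts at 3:09 PM, so the post-show is first.

the post-show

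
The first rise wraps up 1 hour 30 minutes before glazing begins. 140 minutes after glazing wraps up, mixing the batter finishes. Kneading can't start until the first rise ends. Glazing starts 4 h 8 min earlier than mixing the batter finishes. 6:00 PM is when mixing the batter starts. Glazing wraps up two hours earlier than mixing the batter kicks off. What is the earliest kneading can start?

Glazing ends at 6:00 PM − 120 min = 4:00 PM.
Mixing the batter ends at 4:00 PM + 140 min = 6:20 PM.
Glazing starts at 6:20 PM − 248 min = 2:12 PM.
The first rise ends at 2:12 PM − 90 min = 12:42 PM.
Kneading is bounded by the first rise, so the earliest it can start is 12:42 PM.

12:42 PM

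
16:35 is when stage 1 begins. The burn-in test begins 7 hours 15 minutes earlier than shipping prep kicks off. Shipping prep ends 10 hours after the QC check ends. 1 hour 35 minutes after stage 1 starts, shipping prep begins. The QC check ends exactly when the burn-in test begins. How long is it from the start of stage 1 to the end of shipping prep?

260 minutes

Shipping prep starts at 16:35 + 95 min = 18:10.
The burn-in test starts at 18:10 − 435 min = 10:55.
So the QC check ends at 10:55.
Shipping prep ends at 10:55 + 600 min = 20:55.
From 16:35 to 20:55 is 260 minutes.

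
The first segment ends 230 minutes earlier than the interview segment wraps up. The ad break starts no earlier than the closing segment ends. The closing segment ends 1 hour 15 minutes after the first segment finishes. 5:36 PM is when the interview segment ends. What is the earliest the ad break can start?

The first segment ends at 5:36 PM − 230 min = 1:46 PM.
The closing segment ends at 1:46 PM + 75 min = 3:01 PM.
The ad break is bounded by the closing segment, so the earliest it can start is 3:01 PM.

3:01 PM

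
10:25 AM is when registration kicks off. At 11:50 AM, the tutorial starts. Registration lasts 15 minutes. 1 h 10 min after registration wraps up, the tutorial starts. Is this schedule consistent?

Registration ends at 10:25 AM + 15 min = 10:40 AM.
The tutorial starts at 10:40 AM + 70 min = 11:50 AM.
That matches the stated 11:50 AM, so the schedule is consistent.

Yes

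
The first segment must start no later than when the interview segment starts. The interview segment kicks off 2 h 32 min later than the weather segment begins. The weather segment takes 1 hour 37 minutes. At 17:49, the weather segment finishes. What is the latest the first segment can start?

The weather segment starts at 17:49 − 97 min = 16:12.
The interview segment starts at 16:12 + 152 min = 18:44.
The first segment is bounded by the interview segment, so the latest it can start is 18:44.

18:44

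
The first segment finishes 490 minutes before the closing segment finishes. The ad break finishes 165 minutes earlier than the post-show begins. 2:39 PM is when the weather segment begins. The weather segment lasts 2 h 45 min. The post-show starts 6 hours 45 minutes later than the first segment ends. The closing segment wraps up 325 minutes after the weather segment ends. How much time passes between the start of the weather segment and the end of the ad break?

The weather segment ends at 2:39 PM + 165 min = 5:24 PM.
The closing segment ends at 5:24 PM + 325 min = 10:49 PM.
The first segment ends at 10:49 PM − 490 min = 2:39 PM.
The post-show starts at 2:39 PM + 405 min = 9:24 PM.
The ad break ends at 9:24 PM − 165 min = 6:39 PM.
From 2:39 PM to 6:39 PM is 4 hours.

4 hours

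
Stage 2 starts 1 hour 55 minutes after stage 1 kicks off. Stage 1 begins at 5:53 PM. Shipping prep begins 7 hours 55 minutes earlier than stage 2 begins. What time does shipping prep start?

Stage 2 starts at 5:53 PM + 115 min = 7:48 PM.
Shipping prep starts at 7:48 PM − 475 min = 11:53 AM.

11:53 AM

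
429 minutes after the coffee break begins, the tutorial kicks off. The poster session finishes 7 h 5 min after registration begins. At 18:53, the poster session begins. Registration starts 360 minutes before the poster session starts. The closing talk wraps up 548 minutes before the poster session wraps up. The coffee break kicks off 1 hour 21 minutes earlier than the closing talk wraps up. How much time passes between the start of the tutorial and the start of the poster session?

2 hours 15 minutes

Registration starts at 18:53 − 360 min = 12:53.
The poster session ends at 12:53 + 425 min = 19:58.
The closing talk ends at 19:58 − 548 min = 10:50.
The coffee break starts at 10:50 − 81 min = 09:29.
The tutorial starts at 09:29 + 429 min = 16:38.
From 16:38 to 18:53 is 2 hours 15 minutes.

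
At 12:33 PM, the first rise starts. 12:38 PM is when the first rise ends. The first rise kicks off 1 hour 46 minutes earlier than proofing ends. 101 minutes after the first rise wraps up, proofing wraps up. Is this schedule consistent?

Proofing ends at 12:38 PM + 101 min = 2:19 PM.
The first rise starts at 2:19 PM − 106 min = 12:33 PM.
That matches the stated 12:33 PM, so the schedule is consistent.

Yes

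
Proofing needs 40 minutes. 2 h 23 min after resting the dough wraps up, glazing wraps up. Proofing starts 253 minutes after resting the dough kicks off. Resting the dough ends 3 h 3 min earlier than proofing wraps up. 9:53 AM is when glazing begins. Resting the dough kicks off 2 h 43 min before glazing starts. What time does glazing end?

11:23 AM

Resting the dough starts at 9:53 AM − 163 min = 7:10 AM.
Proofing starts at 7:10 AM + 253 min = 11:23 AM.
Proofing ends at 11:23 AM + 40 min = 12:03 PM.
Resting the dough ends at 12:03 PM − 183 min = 9:00 AM.
Glazing ends at 9:00 AM + 143 min = 11:23 AM.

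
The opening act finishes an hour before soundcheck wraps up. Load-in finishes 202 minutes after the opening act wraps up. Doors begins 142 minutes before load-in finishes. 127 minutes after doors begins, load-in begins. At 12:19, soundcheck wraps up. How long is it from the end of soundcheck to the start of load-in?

2 hours 7 minutes

The opening act ends at 12:19 − 60 min = 11:19.
Load-in ends at 11:19 + 202 min = 14:41.
Doors starts at 14:41 − 142 min = 12:19.
Load-in starts at 12:19 + 127 min = 14:26.
From 12:19 to 14:26 is 2 hours 7 minutes.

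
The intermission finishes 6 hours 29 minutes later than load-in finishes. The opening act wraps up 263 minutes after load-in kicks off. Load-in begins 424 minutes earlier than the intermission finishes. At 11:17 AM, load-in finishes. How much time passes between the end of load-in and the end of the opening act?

The intermission ends at 11:17 AM + 389 min = 5:46 PM.
Load-in starts at 5:46 PM − 424 min = 10:42 AM.
The opening act ends at 10:42 AM + 263 min = 3:05 PM.
From 11:17 AM to 3:05 PM is 3 h 48 min.

3 h 48 min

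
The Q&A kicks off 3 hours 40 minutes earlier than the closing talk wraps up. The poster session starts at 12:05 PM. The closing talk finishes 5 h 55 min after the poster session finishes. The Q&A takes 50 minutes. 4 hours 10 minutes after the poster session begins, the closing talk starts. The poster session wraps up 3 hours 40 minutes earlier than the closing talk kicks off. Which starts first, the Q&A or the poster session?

The closing talk starts at 12:05 PM + 250 min = 4:15 PM.
The poster session ends at 4:15 PM − 220 min = 12:35 PM.
The closing talk ends at 12:35 PM + 355 min = 6:30 PM.
The Q&A starts at 6:30 PM − 220 min = 2:50 PM.
The Q&A starts at 2:50 PM and the poster session starts at 12:05 PM, so the poster session is first.

the poster session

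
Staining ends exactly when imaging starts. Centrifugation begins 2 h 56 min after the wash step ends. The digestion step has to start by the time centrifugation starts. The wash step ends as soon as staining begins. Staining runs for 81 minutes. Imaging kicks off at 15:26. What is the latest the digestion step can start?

17:01

Staining ends at 15:26.
Staining starts at 15:26 − 81 min = 14:05.
So the wash step ends at 14:05.
Centrifugation starts at 14:05 + 176 min = 17:01.
The digestion step is bounded by centrifugation, so the latest it can start is 17:01.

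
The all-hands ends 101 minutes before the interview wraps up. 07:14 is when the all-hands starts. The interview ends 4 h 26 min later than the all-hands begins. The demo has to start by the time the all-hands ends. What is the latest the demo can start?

09:59

The interview ends at 07:14 + 266 min = 11:40.
The all-hands ends at 11:40 − 101 min = 09:59.
The demo is bounded by the all-hands, so the latest it can start is 09:59.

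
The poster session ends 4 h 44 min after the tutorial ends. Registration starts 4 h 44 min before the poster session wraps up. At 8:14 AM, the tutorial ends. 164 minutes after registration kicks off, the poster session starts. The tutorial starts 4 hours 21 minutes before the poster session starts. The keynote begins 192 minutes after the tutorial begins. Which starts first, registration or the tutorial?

The poster session ends at 8:14 AM + 284 min = 12:58 PM.
Registration starts at 12:58 PM − 284 min = 8:14 AM.
The poster session starts at 8:14 AM + 164 min = 10:58 AM.
The tutorial starts at 10:58 AM − 261 min = 6:37 AM.
Registration starts at 8:14 AM and the tutorial starts at 6:37 AM, so the tutorial is first.

the tutorial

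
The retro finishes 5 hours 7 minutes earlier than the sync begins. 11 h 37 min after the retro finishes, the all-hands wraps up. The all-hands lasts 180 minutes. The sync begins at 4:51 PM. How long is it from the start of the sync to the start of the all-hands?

3 hours 30 minutes

The retro ends at 4:51 PM − 307 min = 11:44 AM.
The all-hands ends at 11:44 AM + 697 min = 11:21 PM.
The all-hands starts at 11:21 PM − 180 min = 8:21 PM.
From 4:51 PM to 8:21 PM is 3 hours 30 minutes.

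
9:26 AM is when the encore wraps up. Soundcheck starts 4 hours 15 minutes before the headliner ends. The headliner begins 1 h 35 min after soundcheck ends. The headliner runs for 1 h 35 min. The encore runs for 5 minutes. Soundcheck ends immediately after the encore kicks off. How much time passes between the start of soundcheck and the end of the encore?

The encore starts at 9:26 AM − 5 min = 9:21 AM.
So soundcheck ends at 9:21 AM.
The headliner starts at 9:21 AM + 95 min = 10:56 AM.
The headliner ends at 10:56 AM + 95 min = 12:31 PM.
Soundcheck starts at 12:31 PM − 255 min = 8:16 AM.
From 8:16 AM to 9:26 AM is 1 hour 10 minutes.

1 hour 10 minutes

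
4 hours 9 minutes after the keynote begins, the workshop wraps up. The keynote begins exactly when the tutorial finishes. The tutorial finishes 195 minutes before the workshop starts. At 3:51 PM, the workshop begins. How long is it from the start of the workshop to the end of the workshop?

The tutorial ends at 3:51 PM − 195 min = 12:36 PM.
So the keynote starts at 12:36 PM.
The workshop ends at 12:36 PM + 249 min = 4:45 PM.
From 3:51 PM to 4:45 PM is 54 minutes.

54 minutes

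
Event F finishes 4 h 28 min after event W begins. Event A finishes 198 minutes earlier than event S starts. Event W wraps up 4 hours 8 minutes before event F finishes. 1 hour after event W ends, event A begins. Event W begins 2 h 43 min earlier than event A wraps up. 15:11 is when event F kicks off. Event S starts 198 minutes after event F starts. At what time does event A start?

Event S starts at 15:11 + 198 min = 18:29.
Event A ends at 18:29 − 198 min = 15:11.
Event W starts at 15:11 − 163 min = 12:28.
Event F ends at 12:28 + 268 min = 16:56.
Event W ends at 16:56 − 248 min = 12:48.
Event A starts at 12:48 + 60 min = 13:48.

13:48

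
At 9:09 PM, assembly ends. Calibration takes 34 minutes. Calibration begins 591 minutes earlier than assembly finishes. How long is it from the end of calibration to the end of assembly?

9 h 17 min

Calibration starts at 9:09 PM − 591 min = 11:18 AM.
Calibration ends at 11:18 AM + 34 min = 11:52 AM.
From 11:52 AM to 9:09 PM is 9 h 17 min.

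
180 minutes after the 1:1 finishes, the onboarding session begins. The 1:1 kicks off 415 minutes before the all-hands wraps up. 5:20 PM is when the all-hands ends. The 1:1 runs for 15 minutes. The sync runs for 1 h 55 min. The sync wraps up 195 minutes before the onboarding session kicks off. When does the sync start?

8:30 AM

The 1:1 starts at 5:20 PM − 415 min = 10:25 AM.
The 1:1 ends at 10:25 AM + 15 min = 10:40 AM.
The onboarding session starts at 10:40 AM + 180 min = 1:40 PM.
The sync ends at 1:40 PM − 195 min = 10:25 AM.
The sync starts at 10:25 AM − 115 min = 8:30 AM.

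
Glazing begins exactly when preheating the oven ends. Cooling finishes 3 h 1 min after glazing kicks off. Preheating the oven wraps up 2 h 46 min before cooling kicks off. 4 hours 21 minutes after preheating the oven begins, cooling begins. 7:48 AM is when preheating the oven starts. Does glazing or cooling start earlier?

Cooling starts at 7:48 AM + 261 min = 12:09 PM.
Preheating the oven ends at 12:09 PM − 166 min = 9:23 AM.
So glazing starts at 9:23 AM.
Glazing starts at 9:23 AM and cooling starts at 12:09 PM, so glazing is first.

glazing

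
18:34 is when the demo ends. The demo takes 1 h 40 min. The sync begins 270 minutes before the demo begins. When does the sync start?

The demo starts at 18:34 − 100 min = 16:54.
The sync starts at 16:54 − 270 min = 12:24.

12:24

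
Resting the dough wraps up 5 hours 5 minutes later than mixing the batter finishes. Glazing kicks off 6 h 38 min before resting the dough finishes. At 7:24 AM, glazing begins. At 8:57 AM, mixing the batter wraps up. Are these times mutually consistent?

Yes

Resting the dough ends at 8:57 AM + 305 min = 2:02 PM.
Glazing starts at 2:02 PM − 398 min = 7:24 AM.
That matches the stated 7:24 AM, so the schedule is consistent.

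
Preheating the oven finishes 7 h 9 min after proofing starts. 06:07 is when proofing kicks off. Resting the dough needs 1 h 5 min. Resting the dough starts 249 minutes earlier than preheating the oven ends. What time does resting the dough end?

10:12

Preheating the oven ends at 06:07 + 429 min = 13:16.
Resting the dough starts at 13:16 − 249 min = 09:07.
Resting the dough ends at 09:07 + 65 min = 10:12.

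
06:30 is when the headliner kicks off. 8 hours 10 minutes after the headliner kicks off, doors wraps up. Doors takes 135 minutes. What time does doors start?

12:25

Doors ends at 06:30 + 490 min = 14:40.
Doors starts at 14:40 − 135 min = 12:25.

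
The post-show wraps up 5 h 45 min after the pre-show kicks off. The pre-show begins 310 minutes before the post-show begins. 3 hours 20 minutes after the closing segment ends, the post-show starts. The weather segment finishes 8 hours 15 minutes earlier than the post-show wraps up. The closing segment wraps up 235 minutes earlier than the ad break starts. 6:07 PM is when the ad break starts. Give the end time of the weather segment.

The closing segment ends at 6:07 PM − 235 min = 2:12 PM.
The post-show starts at 2:12 PM + 200 min = 5:32 PM.
The pre-show starts at 5:32 PM − 310 min = 12:22 PM.
The post-show ends at 12:22 PM + 345 min = 6:07 PM.
The weather segment ends at 6:07 PM − 495 min = 9:52 AM.

9:52 AM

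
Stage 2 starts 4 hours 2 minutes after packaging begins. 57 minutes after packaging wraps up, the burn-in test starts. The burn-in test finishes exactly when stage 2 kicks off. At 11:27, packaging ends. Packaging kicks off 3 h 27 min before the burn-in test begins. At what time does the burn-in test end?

The burn-in test starts at 11:27 + 57 min = 12:24.
Packaging starts at 12:24 − 207 min = 08:57.
Stage 2 starts at 08:57 + 242 min = 12:59.
So the burn-in test ends at 12:59.

12:59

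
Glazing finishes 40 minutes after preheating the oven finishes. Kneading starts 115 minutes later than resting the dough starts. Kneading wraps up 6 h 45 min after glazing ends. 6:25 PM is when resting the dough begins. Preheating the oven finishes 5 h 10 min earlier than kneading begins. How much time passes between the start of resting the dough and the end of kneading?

250 minutes

Kneading starts at 6:25 PM + 115 min = 8:20 PM.
Preheating the oven ends at 8:20 PM − 310 min = 3:10 PM.
Glazing ends at 3:10 PM + 40 min = 3:50 PM.
Kneading ends at 3:50 PM + 405 min = 10:35 PM.
From 6:25 PM to 10:35 PM is 250 minutes.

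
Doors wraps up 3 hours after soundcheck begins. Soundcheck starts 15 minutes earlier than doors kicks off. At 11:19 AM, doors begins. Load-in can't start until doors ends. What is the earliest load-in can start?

2:04 PM

Soundcheck starts at 11:19 AM − 15 min = 11:04 AM.
Doors ends at 11:04 AM + 180 min = 2:04 PM.
Load-in is bounded by doors, so the earliest it can start is 2:04 PM.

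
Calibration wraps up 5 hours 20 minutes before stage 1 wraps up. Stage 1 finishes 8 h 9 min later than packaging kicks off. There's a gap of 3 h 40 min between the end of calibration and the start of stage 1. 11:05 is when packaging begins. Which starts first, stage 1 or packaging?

packaging

Stage 1 ends at 11:05 + 489 min = 19:14.
Calibration ends at 19:14 − 320 min = 13:54.
Stage 1 starts at 13:54 + 220 min = 17:34.
Stage 1 starts at 17:34 and packaging starts at 11:05, so packaging is first.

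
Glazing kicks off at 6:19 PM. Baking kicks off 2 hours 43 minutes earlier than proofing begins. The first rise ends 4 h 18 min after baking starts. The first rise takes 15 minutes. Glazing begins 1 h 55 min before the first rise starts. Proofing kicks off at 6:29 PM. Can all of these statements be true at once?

No

Baking starts at 6:29 PM − 163 min = 3:46 PM.
The first rise ends at 3:46 PM + 258 min = 8:04 PM.
The first rise starts at 8:04 PM − 15 min = 7:49 PM.
Glazing starts at 7:49 PM − 115 min = 5:54 PM.
But glazing is also said to start at 6:19 PM — a 25-minute conflict.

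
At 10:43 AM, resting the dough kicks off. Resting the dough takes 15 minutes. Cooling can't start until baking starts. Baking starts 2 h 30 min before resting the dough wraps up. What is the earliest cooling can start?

Resting the dough ends at 10:43 AM + 15 min = 10:58 AM.
Baking starts at 10:58 AM − 150 min = 8:28 AM.
Cooling is bounded by baking, so the earliest it can start is 8:28 AM.

8:28 AM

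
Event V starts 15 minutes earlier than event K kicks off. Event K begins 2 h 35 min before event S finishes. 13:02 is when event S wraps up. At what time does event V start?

10:12

Event K starts at 13:02 − 155 min = 10:27.
Event V starts at 10:27 − 15 min = 10:12.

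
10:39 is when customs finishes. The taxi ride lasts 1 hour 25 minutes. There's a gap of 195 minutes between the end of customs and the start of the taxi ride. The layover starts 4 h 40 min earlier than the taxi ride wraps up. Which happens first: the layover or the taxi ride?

the layover

The taxi ride starts at 10:39 + 195 min = 13:54.
The taxi ride ends at 13:54 + 85 min = 15:19.
The layover starts at 15:19 − 280 min = 10:39.
The layover starts at 10:39 and the taxi ride starts at 13:54, so the layover is first.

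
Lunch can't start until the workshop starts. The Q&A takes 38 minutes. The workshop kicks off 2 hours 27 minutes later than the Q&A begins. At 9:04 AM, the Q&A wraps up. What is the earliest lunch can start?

10:53 AM

The Q&A starts at 9:04 AM − 38 min = 8:26 AM.
The workshop starts at 8:26 AM + 147 min = 10:53 AM.
Lunch is bounded by the workshop, so the earliest it can start is 10:53 AM.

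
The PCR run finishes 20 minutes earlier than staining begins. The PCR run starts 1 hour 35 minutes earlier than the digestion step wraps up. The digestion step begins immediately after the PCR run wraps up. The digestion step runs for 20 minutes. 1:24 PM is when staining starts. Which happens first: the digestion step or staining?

the digestion step

The PCR run ends at 1:24 PM − 20 min = 1:04 PM.
So the digestion step starts at 1:04 PM.
The digestion step starts at 1:04 PM and staining starts at 1:24 PM, so the digestion step is first.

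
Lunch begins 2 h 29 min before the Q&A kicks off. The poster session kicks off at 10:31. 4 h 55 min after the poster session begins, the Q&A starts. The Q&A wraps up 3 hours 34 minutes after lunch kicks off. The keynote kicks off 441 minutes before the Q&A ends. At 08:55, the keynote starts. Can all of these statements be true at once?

No

The Q&A starts at 10:31 + 295 min = 15:26.
Lunch starts at 15:26 − 149 min = 12:57.
The Q&A ends at 12:57 + 214 min = 16:31.
The keynote starts at 16:31 − 441 min = 09:10.
But the keynote is also said to start at 08:55 — a 15-minute conflict.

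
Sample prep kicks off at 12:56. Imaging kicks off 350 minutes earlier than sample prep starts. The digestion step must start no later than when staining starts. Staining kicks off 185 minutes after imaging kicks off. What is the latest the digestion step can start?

10:11

Imaging starts at 12:56 − 350 min = 07:06.
Staining starts at 07:06 + 185 min = 10:11.
The digestion step is bounded by staining, so the latest it can start is 10:11.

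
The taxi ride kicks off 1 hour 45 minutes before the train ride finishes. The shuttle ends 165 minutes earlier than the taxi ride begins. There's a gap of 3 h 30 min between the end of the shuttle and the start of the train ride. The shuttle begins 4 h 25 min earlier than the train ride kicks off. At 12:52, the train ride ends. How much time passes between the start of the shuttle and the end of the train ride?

The taxi ride starts at 12:52 − 105 min = 11:07.
The shuttle ends at 11:07 − 165 min = 08:22.
The train ride starts at 08:22 + 210 min = 11:52.
The shuttle starts at 11:52 − 265 min = 07:27.
From 07:27 to 12:52 is 5 h 25 min.

5 h 25 min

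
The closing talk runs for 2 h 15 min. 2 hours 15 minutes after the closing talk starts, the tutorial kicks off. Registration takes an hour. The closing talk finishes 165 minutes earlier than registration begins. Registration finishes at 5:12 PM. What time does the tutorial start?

Registration starts at 5:12 PM − 60 min = 4:12 PM.
The closing talk ends at 4:12 PM − 165 min = 1:27 PM.
The closing talk starts at 1:27 PM − 135 min = 11:12 AM.
The tutorial starts at 11:12 AM + 135 min = 1:27 PM.

1:27 PM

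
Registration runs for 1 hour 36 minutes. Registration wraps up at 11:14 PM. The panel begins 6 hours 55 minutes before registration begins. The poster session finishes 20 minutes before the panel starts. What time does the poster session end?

2:23 PM

Registration starts at 11:14 PM − 96 min = 9:38 PM.
The panel starts at 9:38 PM − 415 min = 2:43 PM.
The poster session ends at 2:43 PM − 20 min = 2:23 PM.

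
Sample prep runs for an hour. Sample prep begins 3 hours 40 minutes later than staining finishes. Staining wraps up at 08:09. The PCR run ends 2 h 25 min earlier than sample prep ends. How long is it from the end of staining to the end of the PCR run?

Sample prep starts at 08:09 + 220 min = 11:49.
Sample prep ends at 11:49 + 60 min = 12:49.
The PCR run ends at 12:49 − 145 min = 10:24.
From 08:09 to 10:24 is 135 minutes.

135 minutes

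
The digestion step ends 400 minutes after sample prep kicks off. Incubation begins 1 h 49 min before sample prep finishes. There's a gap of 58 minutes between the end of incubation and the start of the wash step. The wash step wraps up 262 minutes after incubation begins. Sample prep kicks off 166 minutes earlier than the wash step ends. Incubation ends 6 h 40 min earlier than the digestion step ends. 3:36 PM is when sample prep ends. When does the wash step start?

Incubation starts at 3:36 PM − 109 min = 1:47 PM.
The wash step ends at 1:47 PM + 262 min = 6:09 PM.
Sample prep starts at 6:09 PM − 166 min = 3:23 PM.
The digestion step ends at 3:23 PM + 400 min = 10:03 PM.
Incubation ends at 10:03 PM − 400 min = 3:23 PM.
The wash step starts at 3:23 PM + 58 min = 4:21 PM.

4:21 PM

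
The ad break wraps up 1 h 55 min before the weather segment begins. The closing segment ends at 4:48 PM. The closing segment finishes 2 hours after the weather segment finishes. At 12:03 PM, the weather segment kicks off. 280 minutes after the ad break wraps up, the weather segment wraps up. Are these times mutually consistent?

The ad break ends at 12:03 PM − 115 min = 10:08 AM.
The weather segment ends at 10:08 AM + 280 min = 2:48 PM.
The closing segment ends at 2:48 PM + 120 min = 4:48 PM.
That matches the stated 4:48 PM, so the schedule is consistent.

Yes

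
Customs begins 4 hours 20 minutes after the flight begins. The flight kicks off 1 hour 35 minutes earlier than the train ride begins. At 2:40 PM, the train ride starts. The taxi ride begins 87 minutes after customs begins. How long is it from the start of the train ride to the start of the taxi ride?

The flight starts at 2:40 PM − 95 min = 1:05 PM.
Customs starts at 1:05 PM + 260 min = 5:25 PM.
The taxi ride starts at 5:25 PM + 87 min = 6:52 PM.
From 2:40 PM to 6:52 PM is 4 hours 12 minutes.

4 hours 12 minutes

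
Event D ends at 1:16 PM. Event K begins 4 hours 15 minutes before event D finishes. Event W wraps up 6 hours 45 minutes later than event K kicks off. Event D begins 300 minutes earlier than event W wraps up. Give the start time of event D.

Event K starts at 1:16 PM − 255 min = 9:01 AM.
Event W ends at 9:01 AM + 405 min = 3:46 PM.
Event D starts at 3:46 PM − 300 min = 10:46 AM.

10:46 AM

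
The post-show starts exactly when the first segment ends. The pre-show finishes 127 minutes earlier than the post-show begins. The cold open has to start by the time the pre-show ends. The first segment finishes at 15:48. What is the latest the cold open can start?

13:41

The post-show starts at 15:48.
The pre-show ends at 15:48 − 127 min = 13:41.
The cold open is bounded by the pre-show, so the latest it can start is 13:41.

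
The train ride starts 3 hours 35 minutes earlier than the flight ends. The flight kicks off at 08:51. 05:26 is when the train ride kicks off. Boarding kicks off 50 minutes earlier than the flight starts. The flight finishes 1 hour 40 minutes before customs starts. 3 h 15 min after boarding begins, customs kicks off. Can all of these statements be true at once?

Boarding starts at 08:51 − 50 min = 08:01.
Customs starts at 08:01 + 195 min = 11:16.
The flight ends at 11:16 − 100 min = 09:36.
The train ride starts at 09:36 − 215 min = 06:01.
But the train ride is also said to start at 05:26 — a 35-minute conflict.

No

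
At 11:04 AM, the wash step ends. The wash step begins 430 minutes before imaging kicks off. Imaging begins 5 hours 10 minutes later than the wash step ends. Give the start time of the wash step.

Imaging starts at 11:04 AM + 310 min = 4:14 PM.
The wash step starts at 4:14 PM − 430 min = 9:04 AM.

9:04 AM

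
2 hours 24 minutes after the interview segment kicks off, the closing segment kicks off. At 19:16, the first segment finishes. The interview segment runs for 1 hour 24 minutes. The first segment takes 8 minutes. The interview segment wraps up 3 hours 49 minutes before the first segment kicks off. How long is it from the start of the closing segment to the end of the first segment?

2 h 57 min

The first segment starts at 19:16 − 8 min = 19:08.
The interview segment ends at 19:08 − 229 min = 15:19.
The interview segment starts at 15:19 − 84 min = 13:55.
The closing segment starts at 13:55 + 144 min = 16:19.
From 16:19 to 19:16 is 2 h 57 min.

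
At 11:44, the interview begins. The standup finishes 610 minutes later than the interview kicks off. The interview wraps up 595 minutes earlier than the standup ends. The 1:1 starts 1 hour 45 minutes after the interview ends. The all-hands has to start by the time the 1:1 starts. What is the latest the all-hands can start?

13:44

The standup ends at 11:44 + 610 min = 21:54.
The interview ends at 21:54 − 595 min = 11:59.
The 1:1 starts at 11:59 + 105 min = 13:44.
The all-hands is bounded by the 1:1, so the latest it can start is 13:44.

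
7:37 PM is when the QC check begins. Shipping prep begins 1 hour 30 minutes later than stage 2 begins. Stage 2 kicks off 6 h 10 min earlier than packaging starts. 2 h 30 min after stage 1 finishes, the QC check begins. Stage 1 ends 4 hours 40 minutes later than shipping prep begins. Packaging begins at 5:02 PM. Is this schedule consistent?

No

Stage 2 starts at 5:02 PM − 370 min = 10:52 AM.
Shipping prep starts at 10:52 AM + 90 min = 12:22 PM.
Stage 1 ends at 12:22 PM + 280 min = 5:02 PM.
The QC check starts at 5:02 PM + 150 min = 7:32 PM.
But the QC check is also said to start at 7:37 PM — a 5-minute conflict.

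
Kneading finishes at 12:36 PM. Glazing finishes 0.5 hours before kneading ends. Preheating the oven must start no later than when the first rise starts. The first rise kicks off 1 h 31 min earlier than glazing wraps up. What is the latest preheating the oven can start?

10:35 AM

Glazing ends at 12:36 PM − 30 min = 12:06 PM.
The first rise starts at 12:06 PM − 91 min = 10:35 AM.
Preheating the oven is bounded by the first rise, so the latest it can start is 10:35 AM.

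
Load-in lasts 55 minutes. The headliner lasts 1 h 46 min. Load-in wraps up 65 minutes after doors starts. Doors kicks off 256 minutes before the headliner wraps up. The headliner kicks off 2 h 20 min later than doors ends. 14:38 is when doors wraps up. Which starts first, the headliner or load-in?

load-in

The headliner starts at 14:38 + 140 min = 16:58.
The headliner ends at 16:58 + 106 min = 18:44.
Doors starts at 18:44 − 256 min = 14:28.
Load-in ends at 14:28 + 65 min = 15:33.
Load-in starts at 15:33 − 55 min = 14:38.
The headliner starts at 16:58 and load-in starts at 14:38, so load-in is first.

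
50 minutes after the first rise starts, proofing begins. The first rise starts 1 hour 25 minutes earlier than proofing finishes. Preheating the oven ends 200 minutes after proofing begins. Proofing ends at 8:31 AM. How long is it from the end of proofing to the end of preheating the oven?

The first rise starts at 8:31 AM − 85 min = 7:06 AM.
Proofing starts at 7:06 AM + 50 min = 7:56 AM.
Preheating the oven ends at 7:56 AM + 200 min = 11:16 AM.
From 8:31 AM to 11:16 AM is 2 hours 45 minutes.

2 hours 45 minutes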